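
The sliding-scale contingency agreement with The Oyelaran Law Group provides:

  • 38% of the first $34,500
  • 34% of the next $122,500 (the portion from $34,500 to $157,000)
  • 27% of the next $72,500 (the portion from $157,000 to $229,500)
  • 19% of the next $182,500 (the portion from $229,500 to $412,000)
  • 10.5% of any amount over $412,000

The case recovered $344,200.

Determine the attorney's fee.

First $34,500 at 38% = $13,110.00
Next $122,500 at 34% = $41,650.00
Next $72,500 at 27% = $19,575.00
Remaining $114,700 at 19% = $21,793.00
Fee: $13,110.00 + $41,650.00 + $19,575.00 + $21,793.00 = $96,128.00

$96,128.00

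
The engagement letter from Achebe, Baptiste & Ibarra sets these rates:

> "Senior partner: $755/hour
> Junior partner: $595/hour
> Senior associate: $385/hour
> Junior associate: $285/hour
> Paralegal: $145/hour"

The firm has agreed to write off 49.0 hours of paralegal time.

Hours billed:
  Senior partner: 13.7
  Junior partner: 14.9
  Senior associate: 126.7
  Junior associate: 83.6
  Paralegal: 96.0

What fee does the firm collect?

$98,629.50

Senior partner: 13.7 × $755 = $10,343.50
Junior partner: 14.9 × $595 = $8,865.50
Senior associate: 126.7 × $385 = $48,779.50
Junior associate: 83.6 × $285 = $23,826.00
Paralegal: 96.0 × $145 = $13,920.00
Subtotal: $105,734.50
Write-off: 49.0 × $145 = $7,105.00
Total: $105,734.50 − $7,105.00 = $98,629.50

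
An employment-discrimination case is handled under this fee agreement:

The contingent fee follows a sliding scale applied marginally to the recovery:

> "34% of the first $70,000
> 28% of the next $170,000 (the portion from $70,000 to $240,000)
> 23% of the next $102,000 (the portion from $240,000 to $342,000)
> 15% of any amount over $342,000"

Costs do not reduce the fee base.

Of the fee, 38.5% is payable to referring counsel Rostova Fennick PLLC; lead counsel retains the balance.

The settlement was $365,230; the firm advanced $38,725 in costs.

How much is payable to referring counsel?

$37,862.63

Fee base is the gross recovery, $365,230; costs are reimbursed separately.
First $70,000 at 34% = $23,800.00
Next $170,000 at 28% = $47,600.00
Next $102,000 at 23% = $23,460.00
Remaining $23,230 at 15% = $3,484.50
Fee: $23,800.00 + $47,600.00 + $23,460.00 + $3,484.50 = $98,344.50
Referral share: 38.5% of $98,344.50 = $37,862.63; lead counsel retains $98,344.50 − $37,862.63 = $60,481.87.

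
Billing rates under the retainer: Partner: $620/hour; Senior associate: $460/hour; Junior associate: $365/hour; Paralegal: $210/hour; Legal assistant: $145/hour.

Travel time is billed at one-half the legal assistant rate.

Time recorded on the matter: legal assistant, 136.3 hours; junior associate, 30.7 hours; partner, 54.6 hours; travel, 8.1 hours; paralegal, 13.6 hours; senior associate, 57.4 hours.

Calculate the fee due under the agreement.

Partner: 54.6 × $620 = $33,852.00
Senior associate: 57.4 × $460 = $26,404.00
Junior associate: 30.7 × $365 = $11,205.50
Paralegal: 13.6 × $210 = $2,856.00
Legal assistant: 136.3 × $145 = $19,763.50
Subtotal: $33,852.00 + $26,404.00 + $11,205.50 + $2,856.00 + $19,763.50 = $94,081.00
Travel: 8.1 × ($145 ÷ 2) = 8.1 × $72.50 = $587.25
Total: $94,081.00 + $587.25 = $94,668.25

$94,668.25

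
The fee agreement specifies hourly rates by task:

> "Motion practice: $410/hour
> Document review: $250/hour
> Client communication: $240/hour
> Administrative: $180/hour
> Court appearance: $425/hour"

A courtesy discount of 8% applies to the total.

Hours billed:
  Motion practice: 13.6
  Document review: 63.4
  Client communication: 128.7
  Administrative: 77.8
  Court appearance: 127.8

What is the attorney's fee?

Motion practice: 13.6 × $410 = $5,576.00
Document review: 63.4 × $250 = $15,850.00
Client communication: 128.7 × $240 = $30,888.00
Administrative: 77.8 × $180 = $14,004.00
Court appearance: 127.8 × $425 = $54,315.00
Subtotal: $120,633.00
Less 8% discount: −$9,650.64
Total: $120,633.00 − $9,650.64 = $110,982.36

$110,982.36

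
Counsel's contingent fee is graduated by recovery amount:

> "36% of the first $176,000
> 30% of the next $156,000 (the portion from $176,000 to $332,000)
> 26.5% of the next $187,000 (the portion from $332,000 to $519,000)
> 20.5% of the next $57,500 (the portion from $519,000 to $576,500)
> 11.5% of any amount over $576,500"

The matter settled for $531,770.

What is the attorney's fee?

$162,332.85

First $176,000 at 36% = $63,360.00
Next $156,000 at 30% = $46,800.00
Next $187,000 at 26.5% = $49,555.00
Remaining $12,770 at 20.5% = $2,617.85
Fee: $63,360.00 + $46,800.00 + $49,555.00 + $2,617.85 = $162,332.85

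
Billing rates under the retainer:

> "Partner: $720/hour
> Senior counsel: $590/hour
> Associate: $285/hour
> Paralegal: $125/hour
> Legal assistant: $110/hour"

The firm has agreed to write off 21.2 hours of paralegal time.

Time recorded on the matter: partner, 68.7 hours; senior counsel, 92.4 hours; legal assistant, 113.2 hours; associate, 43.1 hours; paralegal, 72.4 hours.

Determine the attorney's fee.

$135,115.50

Partner: 68.7 × $720 = $49,464.00
Senior counsel: 92.4 × $590 = $54,516.00
Associate: 43.1 × $285 = $12,283.50
Paralegal: 72.4 × $125 = $9,050.00
Legal assistant: 113.2 × $110 = $12,452.00
Subtotal: $137,765.50
Write-off: 21.2 × $125 = $2,650.00
Total: $137,765.50 − $2,650.00 = $135,115.50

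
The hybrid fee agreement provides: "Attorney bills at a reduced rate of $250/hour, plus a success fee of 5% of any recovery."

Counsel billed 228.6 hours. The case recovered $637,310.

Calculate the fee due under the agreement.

Hourly: 228.6 × $250 = $57,150.00
Success fee: 5% of $637,310 = $31,865.50
Total: $57,150.00 + $31,865.50 = $89,015.50

$89,015.50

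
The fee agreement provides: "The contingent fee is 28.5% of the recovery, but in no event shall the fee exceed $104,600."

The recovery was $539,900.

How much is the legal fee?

28.5% of $539,900 = $153,871.50
That exceeds the $104,600 cap, so the fee is capped at $104,600.

$104,600.00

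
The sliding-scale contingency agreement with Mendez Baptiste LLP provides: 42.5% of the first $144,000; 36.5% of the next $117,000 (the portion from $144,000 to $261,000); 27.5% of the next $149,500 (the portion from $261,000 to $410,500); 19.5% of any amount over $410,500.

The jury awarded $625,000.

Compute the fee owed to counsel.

First $144,000 at 42.5% = $61,200.00
Next $117,000 at 36.5% = $42,705.00
Next $149,500 at 27.5% = $41,112.50
Remaining $214,500 at 19.5% = $41,827.50
Fee: $61,200.00 + $42,705.00 + $41,112.50 + $41,827.50 = $186,845.00

$186,845.00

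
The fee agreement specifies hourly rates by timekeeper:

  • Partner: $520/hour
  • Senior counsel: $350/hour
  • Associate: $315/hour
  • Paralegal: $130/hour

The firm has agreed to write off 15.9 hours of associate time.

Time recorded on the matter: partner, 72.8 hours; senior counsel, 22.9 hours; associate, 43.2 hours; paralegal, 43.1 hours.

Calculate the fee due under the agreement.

$60,073.50

Partner: 72.8 × $520 = $37,856.00
Senior counsel: 22.9 × $350 = $8,015.00
Associate: 43.2 × $315 = $13,608.00
Paralegal: 43.1 × $130 = $5,603.00
Subtotal: $65,082.00
Write-off: 15.9 × $315 = $5,008.50
Total: $65,082.00 − $5,008.50 = $60,073.50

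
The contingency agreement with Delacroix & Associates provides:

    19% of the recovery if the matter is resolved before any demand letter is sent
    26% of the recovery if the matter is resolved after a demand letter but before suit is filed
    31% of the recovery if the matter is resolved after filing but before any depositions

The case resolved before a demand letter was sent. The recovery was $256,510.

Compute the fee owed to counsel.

$48,736.90

The matter resolved before a demand letter was sent, so the 19% rate applies.
$256,510 × 19% = $48,736.90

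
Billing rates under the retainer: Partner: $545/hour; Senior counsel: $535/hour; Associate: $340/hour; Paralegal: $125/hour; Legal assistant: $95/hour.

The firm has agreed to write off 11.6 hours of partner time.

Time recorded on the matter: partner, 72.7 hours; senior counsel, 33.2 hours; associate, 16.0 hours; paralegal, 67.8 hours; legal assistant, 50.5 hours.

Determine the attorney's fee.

$69,774.00

Partner: 72.7 × $545 = $39,621.50
Senior counsel: 33.2 × $535 = $17,762.00
Associate: 16.0 × $340 = $5,440.00
Paralegal: 67.8 × $125 = $8,475.00
Legal assistant: 50.5 × $95 = $4,797.50
Subtotal: $76,096.00
Write-off: 11.6 × $545 = $6,322.00
Total: $76,096.00 − $6,322.00 = $69,774.00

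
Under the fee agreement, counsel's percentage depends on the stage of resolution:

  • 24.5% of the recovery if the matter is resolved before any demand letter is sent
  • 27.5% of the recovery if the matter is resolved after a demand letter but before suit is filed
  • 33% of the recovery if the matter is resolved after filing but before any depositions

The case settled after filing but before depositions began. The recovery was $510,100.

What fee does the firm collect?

$168,333.00

The matter settled after filing but before depositions began, so the 33% rate applies.
$510,100 × 33% = $168,333.00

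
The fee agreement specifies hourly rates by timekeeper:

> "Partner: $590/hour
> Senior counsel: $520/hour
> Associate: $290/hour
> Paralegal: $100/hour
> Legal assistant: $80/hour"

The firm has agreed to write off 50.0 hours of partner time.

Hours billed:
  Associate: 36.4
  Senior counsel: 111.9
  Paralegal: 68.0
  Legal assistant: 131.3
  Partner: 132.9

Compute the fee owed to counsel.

Partner: 132.9 × $590 = $78,411.00
Senior counsel: 111.9 × $520 = $58,188.00
Associate: 36.4 × $290 = $10,556.00
Paralegal: 68.0 × $100 = $6,800.00
Legal assistant: 131.3 × $80 = $10,504.00
Subtotal: $164,459.00
Write-off: 50.0 × $590 = $29,500.00
Total: $164,459.00 − $29,500.00 = $134,959.00

$134,959.00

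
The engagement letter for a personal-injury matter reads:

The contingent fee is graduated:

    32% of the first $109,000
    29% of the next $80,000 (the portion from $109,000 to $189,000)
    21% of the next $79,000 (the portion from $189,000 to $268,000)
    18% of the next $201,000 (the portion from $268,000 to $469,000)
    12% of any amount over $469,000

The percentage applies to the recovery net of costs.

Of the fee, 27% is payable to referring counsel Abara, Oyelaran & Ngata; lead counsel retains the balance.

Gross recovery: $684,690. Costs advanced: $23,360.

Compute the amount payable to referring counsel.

$36,160.99

Fee base (net of costs): $684,690 − $23,360 = $661,330
First $109,000 at 32% = $34,880.00
Next $80,000 at 29% = $23,200.00
Next $79,000 at 21% = $16,590.00
Next $201,000 at 18% = $36,180.00
Remaining $192,330 at 12% = $23,079.60
Fee: $34,880.00 + $23,200.00 + $16,590.00 + $36,180.00 + $23,079.60 = $133,929.60
Referral share: 27% of $133,929.60 = $36,160.99; lead counsel retains $133,929.60 − $36,160.99 = $97,768.61.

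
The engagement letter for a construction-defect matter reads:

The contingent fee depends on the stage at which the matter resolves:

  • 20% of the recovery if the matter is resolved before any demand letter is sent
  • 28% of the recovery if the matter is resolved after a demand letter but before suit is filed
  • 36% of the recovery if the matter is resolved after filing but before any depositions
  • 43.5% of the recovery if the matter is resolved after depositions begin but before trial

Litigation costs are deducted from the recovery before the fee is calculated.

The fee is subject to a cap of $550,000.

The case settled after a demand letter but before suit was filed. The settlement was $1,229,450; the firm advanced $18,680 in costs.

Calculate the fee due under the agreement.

$339,015.60

Fee base (net of costs): $1,229,450 − $18,680 = $1,210,770
The matter settled after a demand letter but before suit was filed, so the 28% rate applies.
$1,210,770 × 28% = $339,015.60
$339,015.60 is under the $550,000 cap.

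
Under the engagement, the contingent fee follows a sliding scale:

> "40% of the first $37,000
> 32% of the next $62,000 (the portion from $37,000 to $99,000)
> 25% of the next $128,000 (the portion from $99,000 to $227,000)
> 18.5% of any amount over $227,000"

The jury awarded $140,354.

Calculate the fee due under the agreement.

First $37,000 at 40% = $14,800.00
Next $62,000 at 32% = $19,840.00
Remaining $41,354 at 25% = $10,338.50
Fee: $14,800.00 + $19,840.00 + $10,338.50 = $44,978.50

$44,978.50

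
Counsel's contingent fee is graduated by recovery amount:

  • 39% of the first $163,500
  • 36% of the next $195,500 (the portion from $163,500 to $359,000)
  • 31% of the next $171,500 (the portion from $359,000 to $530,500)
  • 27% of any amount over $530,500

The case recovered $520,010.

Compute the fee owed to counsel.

First $163,500 at 39% = $63,765.00
Next $195,500 at 36% = $70,380.00
Remaining $161,010 at 31% = $49,913.10
Fee: $63,765.00 + $70,380.00 + $49,913.10 = $184,058.10

$184,058.10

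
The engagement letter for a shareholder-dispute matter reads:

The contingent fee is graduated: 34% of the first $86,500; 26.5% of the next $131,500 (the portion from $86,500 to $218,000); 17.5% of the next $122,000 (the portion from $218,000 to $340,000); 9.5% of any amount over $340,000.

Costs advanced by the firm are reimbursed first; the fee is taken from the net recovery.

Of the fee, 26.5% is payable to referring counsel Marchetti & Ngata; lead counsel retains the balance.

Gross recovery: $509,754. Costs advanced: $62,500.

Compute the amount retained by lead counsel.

Fee base (net of costs): $509,754 − $62,500 = $447,254
First $86,500 at 34% = $29,410.00
Next $131,500 at 26.5% = $34,847.50
Next $122,000 at 17.5% = $21,350.00
Remaining $107,254 at 9.5% = $10,189.13
Fee: $29,410.00 + $34,847.50 + $21,350.00 + $10,189.13 = $95,796.63
Referral share: 26.5% of $95,796.63 = $25,386.11; lead counsel retains $95,796.63 − $25,386.11 = $70,410.52.

$70,410.52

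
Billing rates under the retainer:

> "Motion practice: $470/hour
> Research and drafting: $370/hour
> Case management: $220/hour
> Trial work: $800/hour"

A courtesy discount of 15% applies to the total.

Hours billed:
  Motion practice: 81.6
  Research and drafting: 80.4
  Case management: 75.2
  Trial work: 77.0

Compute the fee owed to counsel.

$124,307.40

Motion practice: 81.6 × $470 = $38,352.00
Research and drafting: 80.4 × $370 = $29,748.00
Case management: 75.2 × $220 = $16,544.00
Trial work: 77.0 × $800 = $61,600.00
Subtotal: $146,244.00
Less 15% discount: −$21,936.60
Total: $146,244.00 − $21,936.60 = $124,307.40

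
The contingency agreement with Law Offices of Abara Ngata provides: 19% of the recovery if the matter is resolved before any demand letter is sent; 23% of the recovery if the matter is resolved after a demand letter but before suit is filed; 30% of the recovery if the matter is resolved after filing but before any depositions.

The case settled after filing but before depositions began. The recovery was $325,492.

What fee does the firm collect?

$97,647.60

The matter settled after filing but before depositions began, so the 30% rate applies.
$325,492 × 30% = $97,647.60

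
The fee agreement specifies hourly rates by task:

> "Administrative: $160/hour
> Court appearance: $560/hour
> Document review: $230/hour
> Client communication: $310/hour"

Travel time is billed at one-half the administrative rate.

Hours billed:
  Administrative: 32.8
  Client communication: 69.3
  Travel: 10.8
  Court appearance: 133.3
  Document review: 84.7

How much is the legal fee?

Administrative: 32.8 × $160 = $5,248.00
Court appearance: 133.3 × $560 = $74,648.00
Document review: 84.7 × $230 = $19,481.00
Client communication: 69.3 × $310 = $21,483.00
Subtotal: $5,248.00 + $74,648.00 + $19,481.00 + $21,483.00 = $120,860.00
Travel: 10.8 × ($160 ÷ 2) = 10.8 × $80.00 = $864.00
Total: $120,860.00 + $864.00 = $121,724.00

$121,724.00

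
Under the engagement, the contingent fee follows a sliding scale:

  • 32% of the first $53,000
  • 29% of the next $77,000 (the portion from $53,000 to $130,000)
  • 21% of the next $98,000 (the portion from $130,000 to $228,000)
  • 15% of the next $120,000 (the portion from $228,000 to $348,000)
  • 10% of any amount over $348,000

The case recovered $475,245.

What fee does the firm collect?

First $53,000 at 32% = $16,960.00
Next $77,000 at 29% = $22,330.00
Next $98,000 at 21% = $20,580.00
Next $120,000 at 15% = $18,000.00
Remaining $127,245 at 10% = $12,724.50
Fee: $16,960.00 + $22,330.00 + $20,580.00 + $18,000.00 + $12,724.50 = $90,594.50

$90,594.50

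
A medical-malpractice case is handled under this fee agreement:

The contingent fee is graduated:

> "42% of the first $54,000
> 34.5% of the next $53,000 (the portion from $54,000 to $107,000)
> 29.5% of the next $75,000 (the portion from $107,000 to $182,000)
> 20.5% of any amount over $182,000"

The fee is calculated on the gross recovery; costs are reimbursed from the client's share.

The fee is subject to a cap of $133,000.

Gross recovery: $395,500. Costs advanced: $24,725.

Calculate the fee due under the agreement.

Fee base is the gross recovery, $395,500; costs are reimbursed separately.
First $54,000 at 42% = $22,680.00
Next $53,000 at 34.5% = $18,285.00
Next $75,000 at 29.5% = $22,125.00
Remaining $213,500 at 20.5% = $43,767.50
Fee: $22,680.00 + $18,285.00 + $22,125.00 + $43,767.50 = $106,857.50
$106,857.50 is under the $133,000 cap.

$106,857.50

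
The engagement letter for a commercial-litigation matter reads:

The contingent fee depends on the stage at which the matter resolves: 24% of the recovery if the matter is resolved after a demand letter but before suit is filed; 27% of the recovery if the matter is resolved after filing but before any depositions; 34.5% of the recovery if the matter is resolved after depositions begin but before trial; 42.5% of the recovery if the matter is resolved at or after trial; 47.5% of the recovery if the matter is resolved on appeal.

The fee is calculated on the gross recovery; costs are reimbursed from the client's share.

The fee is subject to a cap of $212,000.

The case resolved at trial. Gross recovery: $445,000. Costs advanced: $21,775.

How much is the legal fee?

$189,125.00

Fee base is the gross recovery, $445,000; costs are reimbursed separately.
The matter resolved at trial, so the 42.5% rate applies.
$445,000 × 42.5% = $189,125.00
$189,125.00 is under the $212,000 cap.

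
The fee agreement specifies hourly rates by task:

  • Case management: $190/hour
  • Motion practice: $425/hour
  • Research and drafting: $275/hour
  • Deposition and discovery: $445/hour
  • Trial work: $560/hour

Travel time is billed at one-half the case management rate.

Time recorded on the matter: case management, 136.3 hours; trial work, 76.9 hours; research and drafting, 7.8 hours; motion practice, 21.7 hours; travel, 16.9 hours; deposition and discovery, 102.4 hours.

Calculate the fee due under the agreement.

Case management: 136.3 × $190 = $25,897.00
Motion practice: 21.7 × $425 = $9,222.50
Research and drafting: 7.8 × $275 = $2,145.00
Deposition and discovery: 102.4 × $445 = $45,568.00
Trial work: 76.9 × $560 = $43,064.00
Subtotal: $25,897.00 + $9,222.50 + $2,145.00 + $45,568.00 + $43,064.00 = $125,896.50
Travel: 16.9 × ($190 ÷ 2) = 16.9 × $95.00 = $1,605.50
Total: $125,896.50 + $1,605.50 = $127,502.00

$127,502.00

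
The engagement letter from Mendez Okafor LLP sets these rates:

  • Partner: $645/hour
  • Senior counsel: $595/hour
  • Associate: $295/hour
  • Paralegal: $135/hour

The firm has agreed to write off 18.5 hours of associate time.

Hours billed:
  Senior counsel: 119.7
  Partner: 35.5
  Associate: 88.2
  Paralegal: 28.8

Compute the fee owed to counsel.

$118,568.50

Partner: 35.5 × $645 = $22,897.50
Senior counsel: 119.7 × $595 = $71,221.50
Associate: 88.2 × $295 = $26,019.00
Paralegal: 28.8 × $135 = $3,888.00
Subtotal: $124,026.00
Write-off: 18.5 × $295 = $5,457.50
Total: $124,026.00 − $5,457.50 = $118,568.50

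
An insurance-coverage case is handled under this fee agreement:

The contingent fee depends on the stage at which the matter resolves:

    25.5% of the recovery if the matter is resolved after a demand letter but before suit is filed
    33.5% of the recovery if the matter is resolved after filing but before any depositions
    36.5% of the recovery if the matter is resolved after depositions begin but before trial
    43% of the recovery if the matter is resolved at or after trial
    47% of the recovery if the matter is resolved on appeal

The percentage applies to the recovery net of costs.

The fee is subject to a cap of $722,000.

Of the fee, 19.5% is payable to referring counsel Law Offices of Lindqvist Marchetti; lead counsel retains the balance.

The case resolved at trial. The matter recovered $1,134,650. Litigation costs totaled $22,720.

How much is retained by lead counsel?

$384,894.57

Fee base (net of costs): $1,134,650 − $22,720 = $1,111,930
The matter resolved at trial, so the 43% rate applies.
$1,111,930 × 43% = $478,129.90
$478,129.90 is under the $722,000 cap.
Referral share: 19.5% of $478,129.90 = $93,235.33; lead counsel retains $478,129.90 − $93,235.33 = $384,894.57.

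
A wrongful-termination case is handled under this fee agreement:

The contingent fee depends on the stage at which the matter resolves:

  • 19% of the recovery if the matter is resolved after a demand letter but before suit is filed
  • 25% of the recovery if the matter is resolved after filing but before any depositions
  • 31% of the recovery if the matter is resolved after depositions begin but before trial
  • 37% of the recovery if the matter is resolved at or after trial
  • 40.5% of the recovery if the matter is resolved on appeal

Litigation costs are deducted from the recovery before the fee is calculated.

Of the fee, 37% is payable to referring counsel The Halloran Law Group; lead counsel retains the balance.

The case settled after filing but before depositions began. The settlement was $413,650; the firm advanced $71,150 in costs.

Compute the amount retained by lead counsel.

$53,943.75

Fee base (net of costs): $413,650 − $71,150 = $342,500
The matter settled after filing but before depositions began, so the 25% rate applies.
$342,500 × 25% = $85,625.00
Referral share: 37% of $85,625.00 = $31,681.25; lead counsel retains $85,625.00 − $31,681.25 = $53,943.75.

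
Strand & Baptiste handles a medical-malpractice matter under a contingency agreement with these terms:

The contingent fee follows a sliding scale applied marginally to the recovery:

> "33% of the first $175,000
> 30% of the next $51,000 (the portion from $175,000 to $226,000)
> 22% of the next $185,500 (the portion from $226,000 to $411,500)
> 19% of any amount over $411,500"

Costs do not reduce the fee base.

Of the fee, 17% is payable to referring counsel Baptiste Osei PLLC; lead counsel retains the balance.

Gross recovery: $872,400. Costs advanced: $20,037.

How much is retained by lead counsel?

Fee base is the gross recovery, $872,400; costs are reimbursed separately.
First $175,000 at 33% = $57,750.00
Next $51,000 at 30% = $15,300.00
Next $185,500 at 22% = $40,810.00
Remaining $460,900 at 19% = $87,571.00
Fee: $57,750.00 + $15,300.00 + $40,810.00 + $87,571.00 = $201,431.00
Referral share: 17% of $201,431.00 = $34,243.27; lead counsel retains $201,431.00 − $34,243.27 = $167,187.73.

$167,187.73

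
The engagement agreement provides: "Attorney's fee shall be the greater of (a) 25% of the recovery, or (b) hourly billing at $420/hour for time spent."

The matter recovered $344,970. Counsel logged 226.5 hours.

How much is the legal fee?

$95,130.00

(a) 25% of $344,970 = $86,242.50
(b) 226.5 × $420 = $95,130.00
The greater is (b): $95,130.00.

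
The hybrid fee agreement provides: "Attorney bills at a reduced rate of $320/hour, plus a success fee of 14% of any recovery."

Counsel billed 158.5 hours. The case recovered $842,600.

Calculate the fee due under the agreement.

$168,684.00

Hourly: 158.5 × $320 = $50,720.00
Success fee: 14% of $842,600 = $117,964.00
Total: $50,720.00 + $117,964.00 = $168,684.00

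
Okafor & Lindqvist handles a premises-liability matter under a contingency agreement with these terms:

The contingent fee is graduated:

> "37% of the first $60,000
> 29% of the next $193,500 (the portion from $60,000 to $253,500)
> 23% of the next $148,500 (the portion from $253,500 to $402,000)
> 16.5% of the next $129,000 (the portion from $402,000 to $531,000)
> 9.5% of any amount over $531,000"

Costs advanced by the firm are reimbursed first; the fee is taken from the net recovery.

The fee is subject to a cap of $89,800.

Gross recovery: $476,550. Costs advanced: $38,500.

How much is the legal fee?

Fee base (net of costs): $476,550 − $38,500 = $438,050
First $60,000 at 37% = $22,200.00
Next $193,500 at 29% = $56,115.00
Next $148,500 at 23% = $34,155.00
Remaining $36,050 at 16.5% = $5,948.25
Fee: $22,200.00 + $56,115.00 + $34,155.00 + $5,948.25 = $118,418.25
$118,418.25 exceeds the $89,800 cap, so the fee is capped at $89,800.00.

$89,800.00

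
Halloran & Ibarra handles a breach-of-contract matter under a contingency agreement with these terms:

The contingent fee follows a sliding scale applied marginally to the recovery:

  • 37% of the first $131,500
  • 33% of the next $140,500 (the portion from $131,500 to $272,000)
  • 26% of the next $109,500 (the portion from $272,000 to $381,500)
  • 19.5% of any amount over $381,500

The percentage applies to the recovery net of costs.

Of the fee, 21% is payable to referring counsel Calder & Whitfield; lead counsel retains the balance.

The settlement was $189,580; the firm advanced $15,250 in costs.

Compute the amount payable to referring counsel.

$13,185.67

Fee base (net of costs): $189,580 − $15,250 = $174,330
First $131,500 at 37% = $48,655.00
Remaining $42,830 at 33% = $14,133.90
Fee: $48,655.00 + $14,133.90 = $62,788.90
Referral share: 21% of $62,788.90 = $13,185.67; lead counsel retains $62,788.90 − $13,185.67 = $49,603.23.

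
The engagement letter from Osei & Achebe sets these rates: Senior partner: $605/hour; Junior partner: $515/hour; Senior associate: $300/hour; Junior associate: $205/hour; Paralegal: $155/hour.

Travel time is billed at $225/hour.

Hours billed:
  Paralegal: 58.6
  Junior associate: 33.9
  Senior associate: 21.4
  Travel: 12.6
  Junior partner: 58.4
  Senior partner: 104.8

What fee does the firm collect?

$118,767.50

Senior partner: 104.8 × $605 = $63,404.00
Junior partner: 58.4 × $515 = $30,076.00
Senior associate: 21.4 × $300 = $6,420.00
Junior associate: 33.9 × $205 = $6,949.50
Paralegal: 58.6 × $155 = $9,083.00
Subtotal: $63,404.00 + $30,076.00 + $6,420.00 + $6,949.50 + $9,083.00 = $115,932.50
Travel: 12.6 × $225 = $2,835.00
Total: $115,932.50 + $2,835.00 = $118,767.50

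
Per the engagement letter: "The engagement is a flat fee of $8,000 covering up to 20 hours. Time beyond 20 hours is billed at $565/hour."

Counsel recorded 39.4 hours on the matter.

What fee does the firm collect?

Flat fee: $8,000.00
Excess hours: 39.4 − 20 = 19.4
Overrun: 19.4 × $565 = $10,961.00
Total: $8,000.00 + $10,961.00 = $18,961.00

$18,961.00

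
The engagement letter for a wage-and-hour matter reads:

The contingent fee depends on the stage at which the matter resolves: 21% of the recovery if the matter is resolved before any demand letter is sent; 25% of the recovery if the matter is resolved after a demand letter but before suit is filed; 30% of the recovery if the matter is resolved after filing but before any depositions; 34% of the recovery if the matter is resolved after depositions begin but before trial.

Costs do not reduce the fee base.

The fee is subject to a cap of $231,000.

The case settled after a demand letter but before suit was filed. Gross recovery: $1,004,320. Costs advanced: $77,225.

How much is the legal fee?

$231,000.00

Fee base is the gross recovery, $1,004,320; costs are reimbursed separately.
The matter settled after a demand letter but before suit was filed, so the 25% rate applies.
$1,004,320 × 25% = $251,080.00
$251,080.00 exceeds the $231,000 cap, so the fee is capped at $231,000.00.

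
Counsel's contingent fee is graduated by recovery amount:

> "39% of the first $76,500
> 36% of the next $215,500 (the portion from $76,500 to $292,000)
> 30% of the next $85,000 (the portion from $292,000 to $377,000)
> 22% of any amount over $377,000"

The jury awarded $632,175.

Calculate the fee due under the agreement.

$189,053.50

First $76,500 at 39% = $29,835.00
Next $215,500 at 36% = $77,580.00
Next $85,000 at 30% = $25,500.00
Remaining $255,175 at 22% = $56,138.50
Fee: $29,835.00 + $77,580.00 + $25,500.00 + $56,138.50 = $189,053.50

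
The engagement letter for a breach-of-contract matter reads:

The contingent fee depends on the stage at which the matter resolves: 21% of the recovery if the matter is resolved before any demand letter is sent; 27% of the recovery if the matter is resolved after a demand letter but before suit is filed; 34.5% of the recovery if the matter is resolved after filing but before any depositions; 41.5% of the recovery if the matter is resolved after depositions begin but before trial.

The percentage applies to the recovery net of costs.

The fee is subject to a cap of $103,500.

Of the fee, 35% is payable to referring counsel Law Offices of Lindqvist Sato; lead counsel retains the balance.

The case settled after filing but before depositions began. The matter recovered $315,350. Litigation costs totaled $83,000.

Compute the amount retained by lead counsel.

Fee base (net of costs): $315,350 − $83,000 = $232,350
The matter settled after filing but before depositions began, so the 34.5% rate applies.
$232,350 × 34.5% = $80,160.75
$80,160.75 is under the $103,500 cap.
Referral share: 35% of $80,160.75 = $28,056.26; lead counsel retains $80,160.75 − $28,056.26 = $52,104.49.

$52,104.49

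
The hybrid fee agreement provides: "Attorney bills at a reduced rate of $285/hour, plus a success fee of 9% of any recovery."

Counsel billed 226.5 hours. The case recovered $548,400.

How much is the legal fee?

Hourly: 226.5 × $285 = $64,552.50
Success fee: 9% of $548,400 = $49,356.00
Total: $64,552.50 + $49,356.00 = $113,908.50

$113,908.50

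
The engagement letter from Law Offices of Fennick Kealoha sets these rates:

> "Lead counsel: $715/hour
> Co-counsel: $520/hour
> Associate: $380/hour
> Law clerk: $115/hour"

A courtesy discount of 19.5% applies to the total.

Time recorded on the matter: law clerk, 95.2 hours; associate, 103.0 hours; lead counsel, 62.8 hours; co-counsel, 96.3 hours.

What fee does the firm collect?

$116,778.13

Lead counsel: 62.8 × $715 = $44,902.00
Co-counsel: 96.3 × $520 = $50,076.00
Associate: 103.0 × $380 = $39,140.00
Law clerk: 95.2 × $115 = $10,948.00
Subtotal: $145,066.00
Less 19.5% discount: −$28,287.87
Total: $145,066.00 − $28,287.87 = $116,778.13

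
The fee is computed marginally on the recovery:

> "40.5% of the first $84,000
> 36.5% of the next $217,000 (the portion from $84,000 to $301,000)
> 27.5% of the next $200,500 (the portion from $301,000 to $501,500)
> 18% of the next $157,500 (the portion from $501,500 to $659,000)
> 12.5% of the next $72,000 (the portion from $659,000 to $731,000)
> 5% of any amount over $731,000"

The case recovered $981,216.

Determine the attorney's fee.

$218,223.30

First $84,000 at 40.5% = $34,020.00
Next $217,000 at 36.5% = $79,205.00
Next $200,500 at 27.5% = $55,137.50
Next $157,500 at 18% = $28,350.00
Next $72,000 at 12.5% = $9,000.00
Remaining $250,216 at 5% = $12,510.80
Fee: $34,020.00 + $79,205.00 + $55,137.50 + $28,350.00 + $9,000.00 + $12,510.80 = $218,223.30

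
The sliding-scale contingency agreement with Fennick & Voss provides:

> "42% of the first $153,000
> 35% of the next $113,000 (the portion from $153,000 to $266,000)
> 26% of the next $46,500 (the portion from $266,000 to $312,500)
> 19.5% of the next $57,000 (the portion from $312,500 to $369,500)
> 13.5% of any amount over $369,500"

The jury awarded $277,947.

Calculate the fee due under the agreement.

First $153,000 at 42% = $64,260.00
Next $113,000 at 35% = $39,550.00
Remaining $11,947 at 26% = $3,106.22
Fee: $64,260.00 + $39,550.00 + $3,106.22 = $106,916.22

$106,916.22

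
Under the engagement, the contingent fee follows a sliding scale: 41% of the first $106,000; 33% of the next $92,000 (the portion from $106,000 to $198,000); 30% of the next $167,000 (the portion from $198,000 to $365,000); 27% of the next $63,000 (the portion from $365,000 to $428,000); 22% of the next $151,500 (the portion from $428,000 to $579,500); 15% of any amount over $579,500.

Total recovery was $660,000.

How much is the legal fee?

First $106,000 at 41% = $43,460.00
Next $92,000 at 33% = $30,360.00
Next $167,000 at 30% = $50,100.00
Next $63,000 at 27% = $17,010.00
Next $151,500 at 22% = $33,330.00
Remaining $80,500 at 15% = $12,075.00
Fee: $43,460.00 + $30,360.00 + $50,100.00 + $17,010.00 + $33,330.00 + $12,075.00 = $186,335.00

$186,335.00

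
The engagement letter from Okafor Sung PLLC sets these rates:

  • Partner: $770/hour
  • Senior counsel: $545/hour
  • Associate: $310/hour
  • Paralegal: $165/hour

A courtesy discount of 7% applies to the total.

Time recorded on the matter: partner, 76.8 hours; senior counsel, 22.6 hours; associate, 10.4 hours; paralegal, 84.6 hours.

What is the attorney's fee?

$82,431.48

Partner: 76.8 × $770 = $59,136.00
Senior counsel: 22.6 × $545 = $12,317.00
Associate: 10.4 × $310 = $3,224.00
Paralegal: 84.6 × $165 = $13,959.00
Subtotal: $88,636.00
Less 7% discount: −$6,204.52
Total: $88,636.00 − $6,204.52 = $82,431.48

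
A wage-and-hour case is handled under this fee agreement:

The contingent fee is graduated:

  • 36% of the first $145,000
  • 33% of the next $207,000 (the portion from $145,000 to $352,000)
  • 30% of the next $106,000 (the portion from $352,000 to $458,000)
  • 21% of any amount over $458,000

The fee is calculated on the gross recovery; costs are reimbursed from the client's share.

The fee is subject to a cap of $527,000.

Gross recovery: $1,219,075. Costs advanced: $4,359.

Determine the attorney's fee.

$312,135.75

Fee base is the gross recovery, $1,219,075; costs are reimbursed separately.
First $145,000 at 36% = $52,200.00
Next $207,000 at 33% = $68,310.00
Next $106,000 at 30% = $31,800.00
Remaining $761,075 at 21% = $159,825.75
Fee: $52,200.00 + $68,310.00 + $31,800.00 + $159,825.75 = $312,135.75
$312,135.75 is under the $527,000 cap.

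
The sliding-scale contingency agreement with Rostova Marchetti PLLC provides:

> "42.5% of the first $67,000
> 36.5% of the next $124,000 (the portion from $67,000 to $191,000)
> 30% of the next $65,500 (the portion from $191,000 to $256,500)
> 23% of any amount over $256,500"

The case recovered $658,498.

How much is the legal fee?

$185,844.54

First $67,000 at 42.5% = $28,475.00
Next $124,000 at 36.5% = $45,260.00
Next $65,500 at 30% = $19,650.00
Remaining $401,998 at 23% = $92,459.54
Fee: $28,475.00 + $45,260.00 + $19,650.00 + $92,459.54 = $185,844.54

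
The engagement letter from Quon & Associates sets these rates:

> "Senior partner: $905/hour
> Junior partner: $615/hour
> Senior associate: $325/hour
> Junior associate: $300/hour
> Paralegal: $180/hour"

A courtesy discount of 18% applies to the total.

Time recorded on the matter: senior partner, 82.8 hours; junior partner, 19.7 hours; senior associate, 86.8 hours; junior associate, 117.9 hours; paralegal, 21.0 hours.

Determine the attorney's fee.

Senior partner: 82.8 × $905 = $74,934.00
Junior partner: 19.7 × $615 = $12,115.50
Senior associate: 86.8 × $325 = $28,210.00
Junior associate: 117.9 × $300 = $35,370.00
Paralegal: 21.0 × $180 = $3,780.00
Subtotal: $154,409.50
Less 18% discount: −$27,793.71
Total: $154,409.50 − $27,793.71 = $126,615.79

$126,615.79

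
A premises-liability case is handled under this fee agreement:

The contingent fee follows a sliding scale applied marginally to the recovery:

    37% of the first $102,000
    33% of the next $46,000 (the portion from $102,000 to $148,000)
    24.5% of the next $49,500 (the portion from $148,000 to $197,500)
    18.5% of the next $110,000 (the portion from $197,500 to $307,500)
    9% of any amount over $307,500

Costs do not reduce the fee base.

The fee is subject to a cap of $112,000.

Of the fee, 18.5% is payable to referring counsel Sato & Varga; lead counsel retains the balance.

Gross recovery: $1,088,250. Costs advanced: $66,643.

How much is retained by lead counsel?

Fee base is the gross recovery, $1,088,250; costs are reimbursed separately.
First $102,000 at 37% = $37,740.00
Next $46,000 at 33% = $15,180.00
Next $49,500 at 24.5% = $12,127.50
Next $110,000 at 18.5% = $20,350.00
Remaining $780,750 at 9% = $70,267.50
Fee: $37,740.00 + $15,180.00 + $12,127.50 + $20,350.00 + $70,267.50 = $155,665.00
$155,665.00 exceeds the $112,000 cap, so the fee is capped at $112,000.00.
Referral share: 18.5% of $112,000.00 = $20,720.00; lead counsel retains $112,000.00 − $20,720.00 = $91,280.00.

$91,280.00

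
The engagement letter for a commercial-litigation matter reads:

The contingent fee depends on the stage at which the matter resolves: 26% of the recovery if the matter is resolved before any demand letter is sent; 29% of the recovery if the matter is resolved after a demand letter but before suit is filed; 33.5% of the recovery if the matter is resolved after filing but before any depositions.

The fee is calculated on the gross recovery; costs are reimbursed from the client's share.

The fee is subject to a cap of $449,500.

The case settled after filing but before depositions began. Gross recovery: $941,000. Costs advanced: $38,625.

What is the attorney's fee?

Fee base is the gross recovery, $941,000; costs are reimbursed separately.
The matter settled after filing but before depositions began, so the 33.5% rate applies.
$941,000 × 33.5% = $315,235.00
$315,235.00 is under the $449,500 cap.

$315,235.00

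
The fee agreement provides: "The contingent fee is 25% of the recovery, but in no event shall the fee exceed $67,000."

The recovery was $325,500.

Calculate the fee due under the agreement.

25% of $325,500 = $81,375.00
That exceeds the $67,000 cap, so the fee is capped at $67,000.

$67,000.00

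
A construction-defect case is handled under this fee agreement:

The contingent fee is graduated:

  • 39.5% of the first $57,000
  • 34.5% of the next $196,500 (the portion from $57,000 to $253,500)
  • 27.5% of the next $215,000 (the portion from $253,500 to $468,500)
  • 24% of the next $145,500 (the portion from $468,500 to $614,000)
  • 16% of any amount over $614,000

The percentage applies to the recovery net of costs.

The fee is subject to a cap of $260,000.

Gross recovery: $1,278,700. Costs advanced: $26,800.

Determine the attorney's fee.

Fee base (net of costs): $1,278,700 − $26,800 = $1,251,900
First $57,000 at 39.5% = $22,515.00
Next $196,500 at 34.5% = $67,792.50
Next $215,000 at 27.5% = $59,125.00
Next $145,500 at 24% = $34,920.00
Remaining $637,900 at 16% = $102,064.00
Fee: $22,515.00 + $67,792.50 + $59,125.00 + $34,920.00 + $102,064.00 = $286,416.50
$286,416.50 exceeds the $260,000 cap, so the fee is capped at $260,000.00.

$260,000.00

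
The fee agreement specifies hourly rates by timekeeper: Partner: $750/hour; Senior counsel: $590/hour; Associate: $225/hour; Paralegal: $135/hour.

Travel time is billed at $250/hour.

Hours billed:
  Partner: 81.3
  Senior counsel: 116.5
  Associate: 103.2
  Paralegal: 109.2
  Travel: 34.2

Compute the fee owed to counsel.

Partner: 81.3 × $750 = $60,975.00
Senior counsel: 116.5 × $590 = $68,735.00
Associate: 103.2 × $225 = $23,220.00
Paralegal: 109.2 × $135 = $14,742.00
Subtotal: $60,975.00 + $68,735.00 + $23,220.00 + $14,742.00 = $167,672.00
Travel: 34.2 × $250 = $8,550.00
Total: $167,672.00 + $8,550.00 = $176,222.00

$176,222.00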